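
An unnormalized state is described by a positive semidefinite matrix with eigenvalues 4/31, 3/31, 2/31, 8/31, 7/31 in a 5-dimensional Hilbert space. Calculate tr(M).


tr(M) = sum of eigenvalues
= 4/31 + 3/31 + 2/31 + 8/31 + 7/31
= 24/31
= 0.7742

0.7742


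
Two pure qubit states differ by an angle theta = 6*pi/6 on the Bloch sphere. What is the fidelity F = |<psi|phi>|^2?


For states separated by angle theta on Bloch sphere:
F = cos^2(theta/2)
theta = 6*pi/6 = 3.1416
theta/2 = 1.5708
cos(theta/2) = 0.0000
F = 0.0000

0.0000


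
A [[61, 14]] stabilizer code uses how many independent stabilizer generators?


For an [[n,k]] stabilizer code:
Number of stabilizer generators = n - k
= 61 - 14
= 47

47


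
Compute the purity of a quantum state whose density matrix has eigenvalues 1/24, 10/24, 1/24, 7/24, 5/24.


tr(rho^2) = sum of eigenvalues squared
= (1/24)^2 + (10/24)^2 + (1/24)^2 + (7/24)^2 + (5/24)^2
= (1 + 100 + 1 + 49 + 25) / 576
= 176/576
= 0.3056

0.3056


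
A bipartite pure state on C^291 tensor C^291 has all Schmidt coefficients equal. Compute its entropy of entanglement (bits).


For a maximally entangled state in d x d:
S = log2(d) = log2(291)
= 8.1849

8.1849


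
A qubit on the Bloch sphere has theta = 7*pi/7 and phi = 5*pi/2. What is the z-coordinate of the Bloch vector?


theta = 3.1416, phi = 7.8540
r_z = cos(theta) = -1.0000

-1.0000


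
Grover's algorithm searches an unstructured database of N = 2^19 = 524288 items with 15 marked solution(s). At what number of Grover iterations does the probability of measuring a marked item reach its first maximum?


After j Grover iterations the success probability is P(j) = sin^2((2j+1)*theta), where sin(theta) = sqrt(k/N).
N = 2^19 = 524288, k = 15
sin(theta) = sqrt(k/N) = 0.005348853101
theta = arcsin(sqrt(k/N)) = 0.005348878606 rad
P(j) reaches its first maximum when (2j+1)*theta is as close as possible to pi/2, i.e. j = round(pi/(4*theta) - 1/2).
pi/(4*theta) - 1/2 = 146.3342
(For comparison, the common estimate pi/4 * sqrt(N/k) = 146.8349; the exact maximiser is used here.)
Optimal iterations = 146

146


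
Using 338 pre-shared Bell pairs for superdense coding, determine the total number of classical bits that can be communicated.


Superdense coding allows 2 classical bits per shared entangled pair.
338 pair(s) -> 2 * 338 = 676 classical bits

676


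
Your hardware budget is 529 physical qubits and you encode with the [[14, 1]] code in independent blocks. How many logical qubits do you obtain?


Each code block uses 14 physical qubits for 1 logical qubit(s).
Number of complete blocks = floor(529 / 14) = 37
Logical qubits = 37 * 1
= 37

37


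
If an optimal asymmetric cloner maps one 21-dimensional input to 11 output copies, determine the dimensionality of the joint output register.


Output space = H^(tensor 11) where dim(H) = 21
dim = 21^11
= 441 (after 2 factors)
= 9261 (after 3 factors)
= 194481 (after 4 factors)
= 4084101 (after 5 factors)
= 85766121 (after 6 factors)
= 1801088541 (after 7 factors)
= 37822859361 (after 8 factors)
= 794280046581 (after 9 factors)
= 16679880978201 (after 10 factors)
= 350277500542221 (after 11 factors)
= 350277500542221

350277500542221


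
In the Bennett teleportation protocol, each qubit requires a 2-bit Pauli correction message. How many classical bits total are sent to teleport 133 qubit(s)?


Quantum teleportation requires 2 classical bits per qubit teleported.
133 qubit(s) -> 2 * 133 = 266 classical bits

266


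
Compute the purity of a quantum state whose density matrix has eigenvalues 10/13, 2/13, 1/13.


tr(rho^2) = sum of eigenvalues squared
= (10/13)^2 + (2/13)^2 + (1/13)^2
= (100 + 4 + 1) / 169
= 105/169
= 0.6213

0.6213


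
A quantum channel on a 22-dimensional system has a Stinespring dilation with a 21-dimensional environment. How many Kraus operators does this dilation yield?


Tracing out the environment in an orthonormal basis {|i>_E} gives Kraus operators K_i = <i|_E U |0>_E.
Number of Kraus operators = dim(H_env) = d_env
= 21

21


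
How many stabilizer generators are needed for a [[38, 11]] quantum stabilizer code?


For an [[n,k]] stabilizer code:
Number of stabilizer generators = n - k
= 38 - 11
= 27

27


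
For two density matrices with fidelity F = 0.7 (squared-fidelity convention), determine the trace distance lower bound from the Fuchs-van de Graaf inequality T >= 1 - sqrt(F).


Fuchs-van de Graaf (squared-fidelity convention): 1 - sqrt(F) <= T <= sqrt(1 - F).
Lower bound: T >= 1 - sqrt(F)
sqrt(F) = sqrt(0.7) = 0.8367
T >= 1 - 0.8367
T >= 0.1633

0.1633


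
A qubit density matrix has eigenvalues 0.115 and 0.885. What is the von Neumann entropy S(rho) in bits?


S = -p*log2(p) - (1-p)*log2(1-p)
p = 0.1150, 1-p = 0.8850
= -0.1150 * log2(0.1150) - 0.8850 * log2(0.8850)
= -(-0.3588) - (-0.1560)
= 0.5148

0.5148


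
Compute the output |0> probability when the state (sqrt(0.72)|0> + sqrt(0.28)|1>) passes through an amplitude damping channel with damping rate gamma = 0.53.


For amplitude damping with parameter gamma on state sqrt(a)|0> + sqrt(b)|1>:
alpha^2 = 0.72, beta^2 = 0.28
P(|0>) = alpha^2 + gamma * beta^2
= 0.72 + 0.53 * 0.28
= 0.72 + 0.1484
= 0.8684

0.8684


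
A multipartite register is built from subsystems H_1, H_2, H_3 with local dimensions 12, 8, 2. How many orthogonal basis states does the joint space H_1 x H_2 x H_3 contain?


dim(H_1 x H_2 x H_3) = 12 * 8 * 2
= 96 * 2
= 192

192


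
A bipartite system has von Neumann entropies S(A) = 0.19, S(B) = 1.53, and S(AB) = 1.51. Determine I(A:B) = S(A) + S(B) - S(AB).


I(A:B) = S(A) + S(B) - S(AB)
= 0.19 + 1.53 - 1.51
= 0.2100

0.2100


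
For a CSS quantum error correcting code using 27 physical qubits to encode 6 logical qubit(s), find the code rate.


Code rate R = k/n
= 6/27
= 0.2222

0.2222


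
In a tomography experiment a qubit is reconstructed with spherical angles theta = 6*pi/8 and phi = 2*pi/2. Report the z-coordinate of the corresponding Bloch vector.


theta = 2.3562, phi = 3.1416
r_z = cos(theta) = -0.7071

-0.7071


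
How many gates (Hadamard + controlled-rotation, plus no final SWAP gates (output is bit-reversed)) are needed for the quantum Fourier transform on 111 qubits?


Hadamard gates: 111
Controlled rotations: n*(n-1)/2 = 111*110/2 = 6105
SWAP gates: 0 (omitted)
Total = 111 + 6105
= 6216

6216


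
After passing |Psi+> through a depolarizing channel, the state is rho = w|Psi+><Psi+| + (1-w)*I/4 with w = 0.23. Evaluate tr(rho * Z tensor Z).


|Psi+> = (|01> + |10>)/sqrt(2)
For the pure Bell state, <Z_A Z_B> = -1 (Bell-state Pauli correlator).
The maximally-mixed part I/4 has tr(I/4 * P tensor P) = 0 for any traceless Pauli P.
So <Z_A Z_B>_rho = w * (-1) + (1 - w) * 0
= 0.23 * (-1)
= -0.2300

-0.2300


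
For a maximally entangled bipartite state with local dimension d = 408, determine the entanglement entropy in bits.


For a maximally entangled state in d x d:
S = log2(d) = log2(408)
= 8.6724

8.6724


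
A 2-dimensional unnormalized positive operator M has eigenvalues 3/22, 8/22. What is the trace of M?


tr(M) = sum of eigenvalues
= 3/22 + 8/22
= 11/22
= 0.5000

0.5000


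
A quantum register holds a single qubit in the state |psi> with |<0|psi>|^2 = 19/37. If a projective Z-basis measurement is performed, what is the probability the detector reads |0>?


|alpha|^2 = 19/37 = 0.5135
|beta|^2 = 1 - 19/37 = 18/37 = 0.4865
P(|0>) = |alpha|^2 = 0.5135

0.5135


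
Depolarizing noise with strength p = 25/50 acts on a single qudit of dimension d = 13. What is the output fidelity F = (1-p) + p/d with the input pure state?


F = (1-p) + p/d
= (1 - 0.5000) + 0.5000/13
= 0.5000 + 0.0385
= 0.5385

0.5385


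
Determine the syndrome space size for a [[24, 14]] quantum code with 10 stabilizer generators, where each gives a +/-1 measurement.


Each stabilizer generator gives a binary (+1 or -1) measurement outcome.
With 10 independent generators:
Total syndromes = 2^10
= 1024

1024


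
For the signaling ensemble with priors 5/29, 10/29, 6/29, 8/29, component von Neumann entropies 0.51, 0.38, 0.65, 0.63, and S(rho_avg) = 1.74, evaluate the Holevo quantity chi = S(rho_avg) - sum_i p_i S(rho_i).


chi = S(rho) - sum_i p_i * S(rho_i)
Weighted entropy = 5/29 * 0.51 + 10/29 * 0.38 + 6/29 * 0.65 + 8/29 * 0.63
= 0.5272
chi = 1.74 - 0.5272
= 1.2128

1.2128


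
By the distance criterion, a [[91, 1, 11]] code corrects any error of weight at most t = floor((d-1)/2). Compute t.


Code parameters: [[91, 1, 11]], distance d = 11.
Number of correctable errors = floor((d-1)/2)
= floor((11 - 1)/2)
= floor(10/2)
= 5

5


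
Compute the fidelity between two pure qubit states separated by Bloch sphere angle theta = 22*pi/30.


For states separated by angle theta on Bloch sphere:
F = cos^2(theta/2)
theta = 22*pi/30 = 2.3038
theta/2 = 1.1519
cos(theta/2) = 0.4067
F = 0.1654

0.1654


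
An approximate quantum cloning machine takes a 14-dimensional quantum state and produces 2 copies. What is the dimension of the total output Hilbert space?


Output space = H^(tensor 2) where dim(H) = 14
dim = 14^2
= 196

196


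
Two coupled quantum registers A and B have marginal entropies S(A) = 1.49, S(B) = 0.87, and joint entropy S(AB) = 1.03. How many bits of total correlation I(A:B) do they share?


I(A:B) = S(A) + S(B) - S(AB)
= 1.49 + 0.87 - 1.03
= 1.3300

1.3300


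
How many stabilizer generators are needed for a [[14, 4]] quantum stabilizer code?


For an [[n,k]] stabilizer code:
Number of stabilizer generators = n - k
= 14 - 4
= 10

10


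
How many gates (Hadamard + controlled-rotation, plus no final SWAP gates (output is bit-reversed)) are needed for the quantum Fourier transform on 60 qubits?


Hadamard gates: 60
Controlled rotations: n*(n-1)/2 = 60*59/2 = 1770
SWAP gates: 0 (omitted)
Total = 60 + 1770
= 1830

1830


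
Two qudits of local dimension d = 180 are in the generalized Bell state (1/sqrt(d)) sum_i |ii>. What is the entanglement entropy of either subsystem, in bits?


For a maximally entangled state in d x d:
S = log2(d) = log2(180)
= 7.4919

7.4919


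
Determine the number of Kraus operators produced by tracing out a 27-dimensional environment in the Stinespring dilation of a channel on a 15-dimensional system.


Tracing out the environment in an orthonormal basis {|i>_E} gives Kraus operators K_i = <i|_E U |0>_E.
Number of Kraus operators = dim(H_env) = d_env
= 27

27


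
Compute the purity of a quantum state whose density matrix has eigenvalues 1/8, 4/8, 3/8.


tr(rho^2) = sum of eigenvalues squared
= (1/8)^2 + (4/8)^2 + (3/8)^2
= (1 + 16 + 9) / 64
= 26/64
= 0.4062

0.4062


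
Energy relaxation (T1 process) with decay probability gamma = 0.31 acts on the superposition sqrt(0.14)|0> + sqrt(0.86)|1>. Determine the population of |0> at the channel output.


For amplitude damping with parameter gamma on state sqrt(a)|0> + sqrt(b)|1>:
alpha^2 = 0.14, beta^2 = 0.86
P(|0>) = alpha^2 + gamma * beta^2
= 0.14 + 0.31 * 0.86
= 0.14 + 0.2666
= 0.4066

0.4066


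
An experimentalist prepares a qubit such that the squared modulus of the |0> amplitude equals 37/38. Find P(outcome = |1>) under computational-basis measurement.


|alpha|^2 = 37/38 = 0.9737
|beta|^2 = 1 - 37/38 = 1/38 = 0.0263
P(|1>) = |beta|^2 = 0.0263

0.0263


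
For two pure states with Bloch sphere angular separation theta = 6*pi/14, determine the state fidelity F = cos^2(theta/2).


For states separated by angle theta on Bloch sphere:
F = cos^2(theta/2)
theta = 6*pi/14 = 1.3464
theta/2 = 0.6732
cos(theta/2) = 0.7818
F = 0.6113

0.6113


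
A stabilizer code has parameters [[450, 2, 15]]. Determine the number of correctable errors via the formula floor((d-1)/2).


Code parameters: [[450, 2, 15]], distance d = 15.
Number of correctable errors = floor((d-1)/2)
= floor((15 - 1)/2)
= floor(14/2)
= 7

7


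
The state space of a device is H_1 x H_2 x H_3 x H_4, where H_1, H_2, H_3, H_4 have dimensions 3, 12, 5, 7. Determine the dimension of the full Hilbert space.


dim(H_1 x H_2 x H_3 x H_4) = 3 * 12 * 5 * 7
= 36 * 5 * 7
= 180 * 7
= 1260

1260


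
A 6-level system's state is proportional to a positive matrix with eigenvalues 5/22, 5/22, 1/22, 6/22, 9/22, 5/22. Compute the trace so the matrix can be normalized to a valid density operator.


tr(M) = sum of eigenvalues
= 5/22 + 5/22 + 1/22 + 6/22 + 9/22 + 5/22
= 31/22
= 1.4091

1.4091


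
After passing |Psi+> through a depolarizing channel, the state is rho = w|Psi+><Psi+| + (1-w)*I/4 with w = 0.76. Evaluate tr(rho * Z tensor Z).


|Psi+> = (|01> + |10>)/sqrt(2)
For the pure Bell state, <Z_A Z_B> = -1 (Bell-state Pauli correlator).
The maximally-mixed part I/4 has tr(I/4 * P tensor P) = 0 for any traceless Pauli P.
So <Z_A Z_B>_rho = w * (-1) + (1 - w) * 0
= 0.76 * (-1)
= -0.7600

-0.7600


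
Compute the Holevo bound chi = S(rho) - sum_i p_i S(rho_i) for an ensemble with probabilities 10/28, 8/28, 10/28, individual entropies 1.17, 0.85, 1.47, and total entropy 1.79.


chi = S(rho) - sum_i p_i * S(rho_i)
Weighted entropy = 10/28 * 1.17 + 8/28 * 0.85 + 10/28 * 1.47
= 1.1857
chi = 1.79 - 1.1857
= 0.6043

0.6043


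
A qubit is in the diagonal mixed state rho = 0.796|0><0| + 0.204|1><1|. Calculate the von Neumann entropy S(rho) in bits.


S = -p*log2(p) - (1-p)*log2(1-p)
p = 0.7960, 1-p = 0.2040
= -0.7960 * log2(0.7960) - 0.2040 * log2(0.2040)
= -(-0.2620) - (-0.4678)
= 0.7299

0.7299


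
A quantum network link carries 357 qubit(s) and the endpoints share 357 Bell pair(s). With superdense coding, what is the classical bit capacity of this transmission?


Superdense coding allows 2 classical bits per shared entangled pair.
357 pair(s) -> 2 * 357 = 714 classical bits

714


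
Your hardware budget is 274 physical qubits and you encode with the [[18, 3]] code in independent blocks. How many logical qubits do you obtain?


Each code block uses 18 physical qubits for 3 logical qubit(s).
Number of complete blocks = floor(274 / 18) = 15
Logical qubits = 15 * 3
= 45

45


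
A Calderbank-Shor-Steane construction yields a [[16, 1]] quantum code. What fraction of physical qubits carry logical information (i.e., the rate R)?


Code rate R = k/n
= 1/16
= 0.0625

0.0625


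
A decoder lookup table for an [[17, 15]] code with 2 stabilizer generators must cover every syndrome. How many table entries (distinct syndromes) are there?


Each stabilizer generator gives a binary (+1 or -1) measurement outcome.
With 2 independent generators:
Total syndromes = 2^2
= 4

4


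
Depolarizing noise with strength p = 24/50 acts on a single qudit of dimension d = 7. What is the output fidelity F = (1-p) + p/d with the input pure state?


F = (1-p) + p/d
= (1 - 0.4800) + 0.4800/7
= 0.5200 + 0.0686
= 0.5886

0.5886


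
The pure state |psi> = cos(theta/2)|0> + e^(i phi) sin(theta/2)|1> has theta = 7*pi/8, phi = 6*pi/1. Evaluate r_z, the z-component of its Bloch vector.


theta = 2.7489, phi = 18.8496
r_z = cos(theta) = -0.9239

-0.9239


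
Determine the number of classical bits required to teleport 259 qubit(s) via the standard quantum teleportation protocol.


Quantum teleportation requires 2 classical bits per qubit teleported.
259 qubit(s) -> 2 * 259 = 518 classical bits

518


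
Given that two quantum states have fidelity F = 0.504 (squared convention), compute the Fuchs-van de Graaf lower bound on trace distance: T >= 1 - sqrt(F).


Fuchs-van de Graaf (squared-fidelity convention): 1 - sqrt(F) <= T <= sqrt(1 - F).
Lower bound: T >= 1 - sqrt(F)
sqrt(F) = sqrt(0.504) = 0.7099
T >= 1 - 0.7099
T >= 0.2901

0.2901


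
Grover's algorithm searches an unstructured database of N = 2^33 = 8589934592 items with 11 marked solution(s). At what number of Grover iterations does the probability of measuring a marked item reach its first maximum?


After j Grover iterations the success probability is P(j) = sin^2((2j+1)*theta), where sin(theta) = sqrt(k/N).
N = 2^33 = 8589934592, k = 11
sin(theta) = sqrt(k/N) = 3.578503235e-05
theta = arcsin(sqrt(k/N)) = 3.578503235e-05 rad
P(j) reaches its first maximum when (2j+1)*theta is as close as possible to pi/2, i.e. j = round(pi/(4*theta) - 1/2).
pi/(4*theta) - 1/2 = 21947.1723
(For comparison, the common estimate pi/4 * sqrt(N/k) = 21947.6723; the exact maximiser is used here.)
Optimal iterations = 21947

21947


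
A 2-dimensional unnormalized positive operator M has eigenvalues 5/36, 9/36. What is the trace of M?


tr(M) = sum of eigenvalues
= 5/36 + 9/36
= 14/36
= 0.3889

0.3889


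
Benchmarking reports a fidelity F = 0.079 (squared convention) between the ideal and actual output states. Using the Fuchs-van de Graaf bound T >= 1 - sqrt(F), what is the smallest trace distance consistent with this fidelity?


Fuchs-van de Graaf (squared-fidelity convention): 1 - sqrt(F) <= T <= sqrt(1 - F).
Lower bound: T >= 1 - sqrt(F)
sqrt(F) = sqrt(0.079) = 0.2811
T >= 1 - 0.2811
T >= 0.7189

0.7189


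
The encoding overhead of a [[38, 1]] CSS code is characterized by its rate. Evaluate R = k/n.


Code rate R = k/n
= 1/38
= 0.0263

0.0263


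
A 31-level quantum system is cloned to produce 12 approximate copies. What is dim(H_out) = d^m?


Output space = H^(tensor 12) where dim(H) = 31
dim = 31^12
= 961 (after 2 factors)
= 29791 (after 3 factors)
= 923521 (after 4 factors)
= 28629151 (after 5 factors)
= 887503681 (after 6 factors)
= 27512614111 (after 7 factors)
= 852891037441 (after 8 factors)
= 26439622160671 (after 9 factors)
= 819628286980801 (after 10 factors)
= 25408476896404831 (after 11 factors)
= 787662783788549761 (after 12 factors)
= 787662783788549761

787662783788549761


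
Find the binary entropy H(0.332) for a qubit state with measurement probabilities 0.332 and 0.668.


S = -p*log2(p) - (1-p)*log2(1-p)
p = 0.3320, 1-p = 0.6680
= -0.3320 * log2(0.3320) - 0.6680 * log2(0.6680)
= -(-0.5281) - (-0.3888)
= 0.9170

0.9170


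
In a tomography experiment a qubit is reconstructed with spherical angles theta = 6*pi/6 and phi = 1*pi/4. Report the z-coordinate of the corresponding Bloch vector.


theta = 3.1416, phi = 0.7854
r_z = cos(theta) = -1.0000

-1.0000


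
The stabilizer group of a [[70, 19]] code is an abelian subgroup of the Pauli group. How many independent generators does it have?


For an [[n,k]] stabilizer code:
Number of stabilizer generators = n - k
= 70 - 19
= 51

51


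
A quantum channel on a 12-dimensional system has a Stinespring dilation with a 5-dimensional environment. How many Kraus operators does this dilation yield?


Tracing out the environment in an orthonormal basis {|i>_E} gives Kraus operators K_i = <i|_E U |0>_E.
Number of Kraus operators = dim(H_env) = d_env
= 5

5


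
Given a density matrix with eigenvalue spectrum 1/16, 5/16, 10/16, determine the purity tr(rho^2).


tr(rho^2) = sum of eigenvalues squared
= (1/16)^2 + (5/16)^2 + (10/16)^2
= (1 + 25 + 100) / 256
= 126/256
= 0.4922

0.4922


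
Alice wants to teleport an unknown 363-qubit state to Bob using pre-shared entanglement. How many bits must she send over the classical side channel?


Quantum teleportation requires 2 classical bits per qubit teleported.
363 qubit(s) -> 2 * 363 = 726 classical bits

726


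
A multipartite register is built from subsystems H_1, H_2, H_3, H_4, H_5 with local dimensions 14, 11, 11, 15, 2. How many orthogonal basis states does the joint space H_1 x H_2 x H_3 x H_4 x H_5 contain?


dim(H_1 x H_2 x H_3 x H_4 x H_5) = 14 * 11 * 11 * 15 * 2
= 154 * 11 * 15 * 2
= 1694 * 15 * 2
= 25410 * 2
= 50820

50820


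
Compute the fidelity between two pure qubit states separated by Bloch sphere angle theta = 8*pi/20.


For states separated by angle theta on Bloch sphere:
F = cos^2(theta/2)
theta = 8*pi/20 = 1.2566
theta/2 = 0.6283
cos(theta/2) = 0.8090
F = 0.6545

0.6545


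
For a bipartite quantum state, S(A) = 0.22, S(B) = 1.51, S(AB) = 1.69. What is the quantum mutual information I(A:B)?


I(A:B) = S(A) + S(B) - S(AB)
= 0.22 + 1.51 - 1.69
= 0.0400

0.0400


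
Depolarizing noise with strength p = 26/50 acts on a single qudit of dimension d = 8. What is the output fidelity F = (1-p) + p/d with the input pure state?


F = (1-p) + p/d
= (1 - 0.5200) + 0.5200/8
= 0.4800 + 0.0650
= 0.5450

0.5450


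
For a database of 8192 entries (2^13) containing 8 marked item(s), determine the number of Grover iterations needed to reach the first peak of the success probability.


After j Grover iterations the success probability is P(j) = sin^2((2j+1)*theta), where sin(theta) = sqrt(k/N).
N = 2^13 = 8192, k = 8
sin(theta) = sqrt(k/N) = 0.03125
theta = arcsin(sqrt(k/N)) = 0.0312550885 rad
P(j) reaches its first maximum when (2j+1)*theta is as close as possible to pi/2, i.e. j = round(pi/(4*theta) - 1/2).
pi/(4*theta) - 1/2 = 24.6286
(For comparison, the common estimate pi/4 * sqrt(N/k) = 25.1327; the exact maximiser is used here.)
Optimal iterations = 25

25


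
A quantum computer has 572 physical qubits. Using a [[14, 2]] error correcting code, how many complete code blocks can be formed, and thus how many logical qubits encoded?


Each code block uses 14 physical qubits for 2 logical qubit(s).
Number of complete blocks = floor(572 / 14) = 40
Logical qubits = 40 * 2
= 80

80


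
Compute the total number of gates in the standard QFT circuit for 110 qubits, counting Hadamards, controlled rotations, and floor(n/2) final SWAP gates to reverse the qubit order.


Hadamard gates: 110
Controlled rotations: n*(n-1)/2 = 110*109/2 = 5995
SWAP gates: floor(n/2) = floor(110/2) = 55
Total = 110 + 5995 + 55
= 6160

6160


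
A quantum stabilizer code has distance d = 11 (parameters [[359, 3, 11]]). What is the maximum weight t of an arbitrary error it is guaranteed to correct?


Code parameters: [[359, 3, 11]], distance d = 11.
Number of correctable errors = floor((d-1)/2)
= floor((11 - 1)/2)
= floor(10/2)
= 5

5


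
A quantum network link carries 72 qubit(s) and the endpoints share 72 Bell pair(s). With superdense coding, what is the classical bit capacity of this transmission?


Superdense coding allows 2 classical bits per shared entangled pair.
72 pair(s) -> 2 * 72 = 144 classical bits

144


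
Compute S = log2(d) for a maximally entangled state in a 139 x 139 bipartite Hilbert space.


For a maximally entangled state in d x d:
S = log2(d) = log2(139)
= 7.1189

7.1189


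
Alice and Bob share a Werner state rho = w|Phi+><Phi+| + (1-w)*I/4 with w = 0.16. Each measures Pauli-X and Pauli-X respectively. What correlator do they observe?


|Phi+> = (|00> + |11>)/sqrt(2)
For the pure Bell state, <X_A X_B> = +1 (Bell-state Pauli correlator).
The maximally-mixed part I/4 has tr(I/4 * P tensor P) = 0 for any traceless Pauli P.
So <X_A X_B>_rho = w * (+1) + (1 - w) * 0
= 0.16 * (+1)
= 0.1600

0.1600


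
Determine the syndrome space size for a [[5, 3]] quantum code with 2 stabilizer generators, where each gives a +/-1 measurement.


Each stabilizer generator gives a binary (+1 or -1) measurement outcome.
With 2 independent generators:
Total syndromes = 2^2
= 4

4


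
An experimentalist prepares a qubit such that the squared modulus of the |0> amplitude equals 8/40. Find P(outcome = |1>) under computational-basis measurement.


|alpha|^2 = 8/40 = 0.2000
|beta|^2 = 1 - 8/40 = 32/40 = 0.8000
P(|1>) = |beta|^2 = 0.8000

0.8000


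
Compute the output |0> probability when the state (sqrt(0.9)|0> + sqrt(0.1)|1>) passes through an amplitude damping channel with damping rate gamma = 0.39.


For amplitude damping with parameter gamma on state sqrt(a)|0> + sqrt(b)|1>:
alpha^2 = 0.9, beta^2 = 0.1
P(|0>) = alpha^2 + gamma * beta^2
= 0.9 + 0.39 * 0.1
= 0.9 + 0.0390
= 0.9390

0.9390


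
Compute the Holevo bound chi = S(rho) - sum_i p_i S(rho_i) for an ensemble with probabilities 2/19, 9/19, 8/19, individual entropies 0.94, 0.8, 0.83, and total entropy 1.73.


chi = S(rho) - sum_i p_i * S(rho_i)
Weighted entropy = 2/19 * 0.94 + 9/19 * 0.8 + 8/19 * 0.83
= 0.8274
chi = 1.73 - 0.8274
= 0.9026

0.9026


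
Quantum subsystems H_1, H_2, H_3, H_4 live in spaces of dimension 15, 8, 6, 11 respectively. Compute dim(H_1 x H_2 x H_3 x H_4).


dim(H_1 x H_2 x H_3 x H_4) = 15 * 8 * 6 * 11
= 120 * 6 * 11
= 720 * 11
= 7920

7920


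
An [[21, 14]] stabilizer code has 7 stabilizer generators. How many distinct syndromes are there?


Each stabilizer generator gives a binary (+1 or -1) measurement outcome.
With 7 independent generators:
Total syndromes = 2^7
= 128

128


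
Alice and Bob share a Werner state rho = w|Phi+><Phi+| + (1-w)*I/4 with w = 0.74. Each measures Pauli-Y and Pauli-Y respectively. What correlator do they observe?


|Phi+> = (|00> + |11>)/sqrt(2)
For the pure Bell state, <Y_A Y_B> = -1 (Bell-state Pauli correlator).
The maximally-mixed part I/4 has tr(I/4 * P tensor P) = 0 for any traceless Pauli P.
So <Y_A Y_B>_rho = w * (-1) + (1 - w) * 0
= 0.74 * (-1)
= -0.7400

-0.7400


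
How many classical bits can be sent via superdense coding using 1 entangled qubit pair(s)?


Superdense coding allows 2 classical bits per shared entangled pair.
1 pair(s) -> 2 * 1 = 2 classical bits

2


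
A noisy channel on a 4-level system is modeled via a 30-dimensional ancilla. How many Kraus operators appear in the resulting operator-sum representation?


Tracing out the environment in an orthonormal basis {|i>_E} gives Kraus operators K_i = <i|_E U |0>_E.
Number of Kraus operators = dim(H_env) = d_env
= 30

30


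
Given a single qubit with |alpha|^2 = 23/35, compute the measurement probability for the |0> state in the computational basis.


|alpha|^2 = 23/35 = 0.6571
|beta|^2 = 1 - 23/35 = 12/35 = 0.3429
P(|0>) = |alpha|^2 = 0.6571

0.6571


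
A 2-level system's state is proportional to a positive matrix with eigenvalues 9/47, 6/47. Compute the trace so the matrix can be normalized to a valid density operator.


tr(M) = sum of eigenvalues
= 9/47 + 6/47
= 15/47
= 0.3191

0.3191


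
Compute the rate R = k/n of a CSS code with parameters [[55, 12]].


Code rate R = k/n
= 12/55
= 0.2182

0.2182


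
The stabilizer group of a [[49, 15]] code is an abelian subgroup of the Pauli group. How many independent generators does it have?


For an [[n,k]] stabilizer code:
Number of stabilizer generators = n - k
= 49 - 15
= 34

34


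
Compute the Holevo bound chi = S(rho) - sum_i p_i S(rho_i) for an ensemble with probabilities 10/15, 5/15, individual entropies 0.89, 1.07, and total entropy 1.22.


chi = S(rho) - sum_i p_i * S(rho_i)
Weighted entropy = 10/15 * 0.89 + 5/15 * 1.07
= 0.9500
chi = 1.22 - 0.9500
= 0.2700

0.2700


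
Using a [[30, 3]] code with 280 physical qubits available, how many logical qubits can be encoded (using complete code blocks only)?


Each code block uses 30 physical qubits for 3 logical qubit(s).
Number of complete blocks = floor(280 / 30) = 9
Logical qubits = 9 * 3
= 27

27


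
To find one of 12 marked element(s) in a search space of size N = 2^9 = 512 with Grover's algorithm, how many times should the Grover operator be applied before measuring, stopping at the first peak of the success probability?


After j Grover iterations the success probability is P(j) = sin^2((2j+1)*theta), where sin(theta) = sqrt(k/N).
N = 2^9 = 512, k = 12
sin(theta) = sqrt(k/N) = 0.1530931089
theta = arcsin(sqrt(k/N)) = 0.1536975255 rad
P(j) reaches its first maximum when (2j+1)*theta is as close as possible to pi/2, i.e. j = round(pi/(4*theta) - 1/2).
pi/(4*theta) - 1/2 = 4.6100
(For comparison, the common estimate pi/4 * sqrt(N/k) = 5.1302; the exact maximiser is used here.)
Optimal iterations = 5

5


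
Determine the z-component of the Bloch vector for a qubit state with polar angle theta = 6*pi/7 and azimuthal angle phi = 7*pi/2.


theta = 2.6928, phi = 10.9956
r_z = cos(theta) = -0.9010

-0.9010


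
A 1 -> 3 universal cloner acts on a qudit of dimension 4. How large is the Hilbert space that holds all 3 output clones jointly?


Output space = H^(tensor 3) where dim(H) = 4
dim = 4^3
= 16 (after 2 factors)
= 64 (after 3 factors)
= 64

64


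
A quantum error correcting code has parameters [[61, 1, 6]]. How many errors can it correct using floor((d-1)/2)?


Code parameters: [[61, 1, 6]], distance d = 6.
Number of correctable errors = floor((d-1)/2)
= floor((6 - 1)/2)
= floor(5/2)
= 2

2


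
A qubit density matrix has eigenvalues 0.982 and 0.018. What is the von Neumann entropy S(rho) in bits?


S = -p*log2(p) - (1-p)*log2(1-p)
p = 0.9820, 1-p = 0.0180
= -0.9820 * log2(0.9820) - 0.0180 * log2(0.0180)
= -(-0.0257) - (-0.1043)
= 0.1301

0.1301


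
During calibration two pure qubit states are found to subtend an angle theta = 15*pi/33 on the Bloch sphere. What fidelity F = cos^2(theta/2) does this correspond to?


For states separated by angle theta on Bloch sphere:
F = cos^2(theta/2)
theta = 15*pi/33 = 1.4280
theta/2 = 0.7140
cos(theta/2) = 0.7557
F = 0.5712

0.5712


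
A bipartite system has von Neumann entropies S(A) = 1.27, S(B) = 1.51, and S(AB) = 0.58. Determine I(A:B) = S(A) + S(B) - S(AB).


I(A:B) = S(A) + S(B) - S(AB)
= 1.27 + 1.51 - 0.58
= 2.2000

2.2000


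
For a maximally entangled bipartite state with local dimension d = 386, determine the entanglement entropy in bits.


For a maximally entangled state in d x d:
S = log2(d) = log2(386)
= 8.5925

8.5925


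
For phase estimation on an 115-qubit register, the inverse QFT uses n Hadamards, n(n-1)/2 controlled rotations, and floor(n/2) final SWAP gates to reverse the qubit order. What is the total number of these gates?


Hadamard gates: 115
Controlled rotations: n*(n-1)/2 = 115*114/2 = 6555
SWAP gates: floor(n/2) = floor(115/2) = 57
Total = 115 + 6555 + 57
= 6727

6727


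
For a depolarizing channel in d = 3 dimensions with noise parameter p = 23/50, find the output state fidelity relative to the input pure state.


F = (1-p) + p/d
= (1 - 0.4600) + 0.4600/3
= 0.5400 + 0.1533
= 0.6933

0.6933


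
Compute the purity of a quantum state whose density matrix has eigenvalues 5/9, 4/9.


tr(rho^2) = sum of eigenvalues squared
= (5/9)^2 + (4/9)^2
= (25 + 16) / 81
= 41/81
= 0.5062

0.5062


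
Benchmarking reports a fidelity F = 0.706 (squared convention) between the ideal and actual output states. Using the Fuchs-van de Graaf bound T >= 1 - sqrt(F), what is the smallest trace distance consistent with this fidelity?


Fuchs-van de Graaf (squared-fidelity convention): 1 - sqrt(F) <= T <= sqrt(1 - F).
Lower bound: T >= 1 - sqrt(F)
sqrt(F) = sqrt(0.706) = 0.8402
T >= 1 - 0.8402
T >= 0.1598

0.1598


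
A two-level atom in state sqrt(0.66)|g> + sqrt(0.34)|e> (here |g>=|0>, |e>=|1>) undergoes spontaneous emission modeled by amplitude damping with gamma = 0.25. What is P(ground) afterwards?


For amplitude damping with parameter gamma on state sqrt(a)|0> + sqrt(b)|1>:
alpha^2 = 0.66, beta^2 = 0.34
P(|0>) = alpha^2 + gamma * beta^2
= 0.66 + 0.25 * 0.34
= 0.66 + 0.0850
= 0.7450

0.7450


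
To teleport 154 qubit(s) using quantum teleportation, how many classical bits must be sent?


Quantum teleportation requires 2 classical bits per qubit teleported.
154 qubit(s) -> 2 * 154 = 308 classical bits

308


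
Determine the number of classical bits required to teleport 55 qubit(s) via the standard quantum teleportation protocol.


Quantum teleportation requires 2 classical bits per qubit teleported.
55 qubit(s) -> 2 * 55 = 110 classical bits

110


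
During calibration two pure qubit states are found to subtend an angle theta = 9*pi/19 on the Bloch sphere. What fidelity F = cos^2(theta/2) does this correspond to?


For states separated by angle theta on Bloch sphere:
F = cos^2(theta/2)
theta = 9*pi/19 = 1.4881
theta/2 = 0.7441
cos(theta/2) = 0.7357
F = 0.5413

0.5413


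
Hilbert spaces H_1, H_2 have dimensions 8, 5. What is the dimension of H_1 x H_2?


dim(H_1 x H_2) = 8 * 5
= 40

40


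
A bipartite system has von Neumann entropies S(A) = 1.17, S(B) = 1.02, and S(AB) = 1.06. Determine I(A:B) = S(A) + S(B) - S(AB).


I(A:B) = S(A) + S(B) - S(AB)
= 1.17 + 1.02 - 1.06
= 1.1300

1.1300


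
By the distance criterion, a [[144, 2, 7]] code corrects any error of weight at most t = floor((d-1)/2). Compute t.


Code parameters: [[144, 2, 7]], distance d = 7.
Number of correctable errors = floor((d-1)/2)
= floor((7 - 1)/2)
= floor(6/2)
= 3

3


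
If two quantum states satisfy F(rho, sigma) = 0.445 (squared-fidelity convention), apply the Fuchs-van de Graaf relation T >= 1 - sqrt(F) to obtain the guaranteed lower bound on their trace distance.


Fuchs-van de Graaf (squared-fidelity convention): 1 - sqrt(F) <= T <= sqrt(1 - F).
Lower bound: T >= 1 - sqrt(F)
sqrt(F) = sqrt(0.445) = 0.6671
T >= 1 - 0.6671
T >= 0.3329

0.3329


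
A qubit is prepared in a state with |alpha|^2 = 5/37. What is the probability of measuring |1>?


|alpha|^2 = 5/37 = 0.1351
|beta|^2 = 1 - 5/37 = 32/37 = 0.8649
P(|1>) = |beta|^2 = 0.8649

0.8649


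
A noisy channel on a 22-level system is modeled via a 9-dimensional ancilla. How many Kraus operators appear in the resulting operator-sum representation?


Tracing out the environment in an orthonormal basis {|i>_E} gives Kraus operators K_i = <i|_E U |0>_E.
Number of Kraus operators = dim(H_env) = d_env
= 9

9


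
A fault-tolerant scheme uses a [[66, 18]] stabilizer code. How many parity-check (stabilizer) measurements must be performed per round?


For an [[n,k]] stabilizer code:
Number of stabilizer generators = n - k
= 66 - 18
= 48

48


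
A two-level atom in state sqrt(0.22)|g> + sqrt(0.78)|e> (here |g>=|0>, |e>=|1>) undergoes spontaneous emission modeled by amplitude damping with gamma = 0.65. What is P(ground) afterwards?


For amplitude damping with parameter gamma on state sqrt(a)|0> + sqrt(b)|1>:
alpha^2 = 0.22, beta^2 = 0.78
P(|0>) = alpha^2 + gamma * beta^2
= 0.22 + 0.65 * 0.78
= 0.22 + 0.5070
= 0.7270

0.7270


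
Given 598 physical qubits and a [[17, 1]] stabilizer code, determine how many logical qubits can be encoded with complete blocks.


Each code block uses 17 physical qubits for 1 logical qubit(s).
Number of complete blocks = floor(598 / 17) = 35
Logical qubits = 35 * 1
= 35

35


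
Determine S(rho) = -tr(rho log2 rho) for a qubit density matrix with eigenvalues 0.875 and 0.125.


S = -p*log2(p) - (1-p)*log2(1-p)
p = 0.8750, 1-p = 0.1250
= -0.8750 * log2(0.8750) - 0.1250 * log2(0.1250)
= -(-0.1686) - (-0.3750)
= 0.5436

0.5436


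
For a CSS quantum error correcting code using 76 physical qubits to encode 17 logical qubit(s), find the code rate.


Code rate R = k/n
= 17/76
= 0.2237

0.2237


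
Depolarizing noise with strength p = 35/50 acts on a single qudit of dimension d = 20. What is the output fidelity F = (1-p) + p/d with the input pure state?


F = (1-p) + p/d
= (1 - 0.7000) + 0.7000/20
= 0.3000 + 0.0350
= 0.3350

0.3350


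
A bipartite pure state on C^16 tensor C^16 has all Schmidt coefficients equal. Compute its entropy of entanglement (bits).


For a maximally entangled state in d x d:
S = log2(d) = log2(16)
= 4.0000

4.0000


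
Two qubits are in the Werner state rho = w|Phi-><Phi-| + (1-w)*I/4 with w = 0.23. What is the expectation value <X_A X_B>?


|Phi-> = (|00> - |11>)/sqrt(2)
For the pure Bell state, <X_A X_B> = -1 (Bell-state Pauli correlator).
The maximally-mixed part I/4 has tr(I/4 * P tensor P) = 0 for any traceless Pauli P.
So <X_A X_B>_rho = w * (-1) + (1 - w) * 0
= 0.23 * (-1)
= -0.2300

-0.2300


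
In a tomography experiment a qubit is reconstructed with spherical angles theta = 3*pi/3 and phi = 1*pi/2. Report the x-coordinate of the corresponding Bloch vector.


theta = 3.1416, phi = 1.5708
r_x = sin(theta)*cos(phi) = 0.0000 * 0.0000
r_x = 0.0000

0.0000


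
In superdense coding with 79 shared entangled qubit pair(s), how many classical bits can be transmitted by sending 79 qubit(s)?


Superdense coding allows 2 classical bits per shared entangled pair.
79 pair(s) -> 2 * 79 = 158 classical bits

158


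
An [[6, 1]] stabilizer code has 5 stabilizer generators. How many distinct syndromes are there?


Each stabilizer generator gives a binary (+1 or -1) measurement outcome.
With 5 independent generators:
Total syndromes = 2^5
= 32

32


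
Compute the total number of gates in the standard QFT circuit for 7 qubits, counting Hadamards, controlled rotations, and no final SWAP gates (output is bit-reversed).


Hadamard gates: 7
Controlled rotations: n*(n-1)/2 = 7*6/2 = 21
SWAP gates: 0 (omitted)
Total = 7 + 21
= 28

28


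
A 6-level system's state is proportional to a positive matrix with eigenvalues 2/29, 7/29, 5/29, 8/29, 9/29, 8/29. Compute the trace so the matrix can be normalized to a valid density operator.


tr(M) = sum of eigenvalues
= 2/29 + 7/29 + 5/29 + 8/29 + 9/29 + 8/29
= 39/29
= 1.3448

1.3448


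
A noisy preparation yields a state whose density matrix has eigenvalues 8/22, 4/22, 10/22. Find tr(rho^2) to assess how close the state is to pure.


tr(rho^2) = sum of eigenvalues squared
= (8/22)^2 + (4/22)^2 + (10/22)^2
= (64 + 16 + 100) / 484
= 180/484
= 0.3719

0.3719


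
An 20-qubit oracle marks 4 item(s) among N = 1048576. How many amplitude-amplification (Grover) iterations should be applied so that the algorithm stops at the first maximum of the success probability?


After j Grover iterations the success probability is P(j) = sin^2((2j+1)*theta), where sin(theta) = sqrt(k/N).
N = 2^20 = 1048576, k = 4
sin(theta) = sqrt(k/N) = 0.001953125
theta = arcsin(sqrt(k/N)) = 0.001953126242 rad
P(j) reaches its first maximum when (2j+1)*theta is as close as possible to pi/2, i.e. j = round(pi/(4*theta) - 1/2).
pi/(4*theta) - 1/2 = 401.6236
(For comparison, the common estimate pi/4 * sqrt(N/k) = 402.1239; the exact maximiser is used here.)
Optimal iterations = 402

402


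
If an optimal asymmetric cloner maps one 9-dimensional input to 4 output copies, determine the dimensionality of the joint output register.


Output space = H^(tensor 4) where dim(H) = 9
dim = 9^4
= 81 (after 2 factors)
= 729 (after 3 factors)
= 6561 (after 4 factors)
= 6561

6561


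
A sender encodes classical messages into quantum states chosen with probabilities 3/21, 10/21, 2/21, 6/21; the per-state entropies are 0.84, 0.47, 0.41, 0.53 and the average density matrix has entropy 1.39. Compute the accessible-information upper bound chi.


chi = S(rho) - sum_i p_i * S(rho_i)
Weighted entropy = 3/21 * 0.84 + 10/21 * 0.47 + 2/21 * 0.41 + 6/21 * 0.53
= 0.5343
chi = 1.39 - 0.5343
= 0.8557

0.8557


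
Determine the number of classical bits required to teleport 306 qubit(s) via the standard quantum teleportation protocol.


Quantum teleportation requires 2 classical bits per qubit teleported.
306 qubit(s) -> 2 * 306 = 612 classical bits

612


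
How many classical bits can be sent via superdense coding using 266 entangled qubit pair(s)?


Superdense coding allows 2 classical bits per shared entangled pair.
266 pair(s) -> 2 * 266 = 532 classical bits

532


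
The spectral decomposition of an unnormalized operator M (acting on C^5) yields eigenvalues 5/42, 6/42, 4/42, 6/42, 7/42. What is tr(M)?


tr(M) = sum of eigenvalues
= 5/42 + 6/42 + 4/42 + 6/42 + 7/42
= 28/42
= 0.6667

0.6667


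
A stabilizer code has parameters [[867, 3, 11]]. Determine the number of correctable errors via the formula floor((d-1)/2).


Code parameters: [[867, 3, 11]], distance d = 11.
Number of correctable errors = floor((d-1)/2)
= floor((11 - 1)/2)
= floor(10/2)
= 5

5


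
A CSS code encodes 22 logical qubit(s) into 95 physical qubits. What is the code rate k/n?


Code rate R = k/n
= 22/95
= 0.2316

0.2316
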